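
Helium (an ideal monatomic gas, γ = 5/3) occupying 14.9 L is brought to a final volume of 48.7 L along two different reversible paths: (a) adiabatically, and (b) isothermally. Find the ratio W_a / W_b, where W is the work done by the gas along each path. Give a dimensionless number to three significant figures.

Path (a) adiabatic: W = P₁V₁(1 − (V₁/V₂)^(γ−1))/(γ−1) → W_a/(P₁V₁) = 0.8189.
Path (b) isothermal: W = P₁V₁ ln(V₂/V₁) → W_b/(P₁V₁) = 1.184.
W_a / W_b = 0.8189 / 1.184 = 0.6915.

W_a / W_b ≈ 0.691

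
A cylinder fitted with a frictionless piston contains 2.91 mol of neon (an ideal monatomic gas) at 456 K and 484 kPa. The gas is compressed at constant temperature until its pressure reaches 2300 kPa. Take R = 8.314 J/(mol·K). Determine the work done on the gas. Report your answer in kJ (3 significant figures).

W ≈ 17.2 kJ

Isothermal process: W = nRT ln(V₂/V₁) = nRT ln(P₁/P₂).
W = (2.91)(8.314)(456) × ln(484/2300)
  = 11032 × ln(0.2104) = 11032 × -1.559
W_by_gas = -17195 J; work on gas = −W_by = 17195 J.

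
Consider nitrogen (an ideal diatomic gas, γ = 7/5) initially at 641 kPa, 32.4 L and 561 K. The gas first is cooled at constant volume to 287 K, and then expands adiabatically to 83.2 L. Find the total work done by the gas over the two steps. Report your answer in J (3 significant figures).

Step 1 (isochoric): W = 0 (constant volume).
After step 1: P = 327.9 kPa (V unchanged).
Step 2 (adiabatic): W = (P₁V₁ − P₂V₂)/(γ−1) = (10625 − 7286)/0.4 = 8347 J.
W_total = 0 + 8347 = 8347 J.

W_total ≈ 8350 J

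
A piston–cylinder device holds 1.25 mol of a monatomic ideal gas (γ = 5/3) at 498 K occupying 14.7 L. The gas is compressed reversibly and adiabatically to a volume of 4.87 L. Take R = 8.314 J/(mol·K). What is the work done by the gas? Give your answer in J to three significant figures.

Adiabatic: TV^(γ−1) = const with γ = 5/3.
T₂ = T₁ (V₁/V₂)^(γ−1) = 498 × (14.7/4.87)^0.667 = 498 × 2.089 = 1040 K.
W_by = nCᵥ(T₁ − T₂) = (1.25)(12.47)(498 − 1040) = -8451 J.

W ≈ -8450 J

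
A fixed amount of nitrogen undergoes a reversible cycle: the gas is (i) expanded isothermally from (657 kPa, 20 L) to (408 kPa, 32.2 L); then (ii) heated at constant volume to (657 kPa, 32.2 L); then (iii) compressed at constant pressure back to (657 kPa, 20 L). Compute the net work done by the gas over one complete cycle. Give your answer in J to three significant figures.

W_net ≈ -1760 J

Leg (i): W = PᵢVᵢ ln(V_f/Vᵢ) = (13140) ln(32.2/20) = 6258 J.
Leg (ii): W = 0.
Leg (iii): W = PΔV = (657)(20 − 32.2) = -8015 J.
W_net = 6258 − 8015 = -1758 J.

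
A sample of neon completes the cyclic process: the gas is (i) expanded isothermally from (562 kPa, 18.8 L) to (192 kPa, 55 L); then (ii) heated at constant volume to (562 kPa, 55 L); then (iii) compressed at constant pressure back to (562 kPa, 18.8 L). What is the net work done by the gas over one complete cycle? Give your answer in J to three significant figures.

Leg (i): W = PᵢVᵢ ln(V_f/Vᵢ) = (10566) ln(55/18.8) = 11342 J.
Leg (ii): W = 0.
Leg (iii): W = PΔV = (562)(18.8 − 55) = -20344 J.
W_net = 11342 − 20344 = -9002 J.

W_net ≈ -9000 J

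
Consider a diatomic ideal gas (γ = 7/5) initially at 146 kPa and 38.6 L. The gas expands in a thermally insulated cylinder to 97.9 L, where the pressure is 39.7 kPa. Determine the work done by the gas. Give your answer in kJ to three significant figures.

W ≈ 4.37 kJ

Adiabatic: W = (P₁V₁ − P₂V₂)/(γ − 1) with γ = 7/5.
P₁V₁ = 5636 J, P₂V₂ = 3887 J.
W = (5636 − 3887) / 0.4 = 4372 J.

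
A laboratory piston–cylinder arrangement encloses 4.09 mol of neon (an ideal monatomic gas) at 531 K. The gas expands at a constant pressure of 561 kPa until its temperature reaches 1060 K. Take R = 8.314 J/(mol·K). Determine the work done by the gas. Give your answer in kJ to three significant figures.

W ≈ 18.0 kJ

Isobaric: W = P ΔV = nR ΔT.
W = (4.09)(8.314)(1060 − 531) = 17988 J.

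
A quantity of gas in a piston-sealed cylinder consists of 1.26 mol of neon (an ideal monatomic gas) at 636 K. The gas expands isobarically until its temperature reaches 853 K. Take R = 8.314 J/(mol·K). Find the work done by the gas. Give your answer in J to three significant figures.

W ≈ 2270 J

Isobaric: W = P ΔV = nR ΔT.
W = (1.26)(8.314)(853 − 636) = 2273 J.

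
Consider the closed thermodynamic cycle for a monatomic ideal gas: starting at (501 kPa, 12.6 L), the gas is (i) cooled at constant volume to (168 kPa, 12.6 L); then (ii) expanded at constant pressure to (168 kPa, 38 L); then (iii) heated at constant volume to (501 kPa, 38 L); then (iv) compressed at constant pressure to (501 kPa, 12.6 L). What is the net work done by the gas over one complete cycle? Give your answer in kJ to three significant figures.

Constant-volume legs do no work.
W(ii) = (168)(38 − 12.6) = 4267 J; W(iv) = (501)(12.6 − 38) = -12725 J.
W_net = 4267 − 12725 = -8458 J (the counter-clockwise enclosed area).

W_net ≈ -8.46 kJ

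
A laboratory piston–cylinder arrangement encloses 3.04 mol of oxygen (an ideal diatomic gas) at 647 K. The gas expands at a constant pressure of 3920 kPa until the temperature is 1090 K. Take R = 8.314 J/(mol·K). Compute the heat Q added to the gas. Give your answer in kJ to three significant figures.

Q ≈ 39.2 kJ

Isobaric: W = nRΔT = (3.04)(8.314)(443) = 11197 J.
ΔU = nCᵥΔT with Cᵥ = 5R/2: ΔU = (3.04)(20.79)(443) = 27992 J.
Q = ΔU + W = 27992 + 11197 = 39188 J.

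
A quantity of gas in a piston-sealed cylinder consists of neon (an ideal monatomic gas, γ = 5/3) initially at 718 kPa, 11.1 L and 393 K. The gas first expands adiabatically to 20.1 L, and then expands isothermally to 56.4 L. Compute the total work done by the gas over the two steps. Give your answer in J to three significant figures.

W_total ≈ 9440 J

Step 1 (adiabatic): W = (P₁V₁ − P₂V₂)/(γ−1) = (7970 − 5365)/0.667 = 3908 J.
After step 1: P = 266.9 kPa, V = 20.1 L, T = 264.5 K.
Step 2 (isothermal): W = P₁V₁ ln(V₂/V₁) = (5365) ln(56.4/20.1) = 5535 J.
W_total = 3908 + 5535 = 9443 J.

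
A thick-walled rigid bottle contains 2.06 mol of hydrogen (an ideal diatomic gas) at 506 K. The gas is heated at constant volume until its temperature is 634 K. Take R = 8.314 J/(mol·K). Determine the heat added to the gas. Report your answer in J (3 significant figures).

Constant volume ⇒ W = 0, so Q = ΔU = nCᵥΔT with Cᵥ = 5R/2 = 20.79 J/(mol·K).
ΔU = (2.06)(20.79)(634 − 506) = 5481 J.

Q ≈ 5480 J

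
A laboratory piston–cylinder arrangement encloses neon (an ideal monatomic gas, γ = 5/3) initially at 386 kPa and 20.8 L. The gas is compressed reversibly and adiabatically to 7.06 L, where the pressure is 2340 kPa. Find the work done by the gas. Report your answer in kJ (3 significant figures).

Adiabatic: W = (P₁V₁ − P₂V₂)/(γ − 1) with γ = 5/3.
P₁V₁ = 8029 J, P₂V₂ = 16520 J.
W = (8029 − 16520) / 0.6667 = -12737 J.

W ≈ -12.7 kJ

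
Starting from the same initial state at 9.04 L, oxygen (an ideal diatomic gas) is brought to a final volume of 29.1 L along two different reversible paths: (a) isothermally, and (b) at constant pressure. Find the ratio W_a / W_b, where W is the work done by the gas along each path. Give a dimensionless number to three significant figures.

Path (a) isothermal: W = P₁V₁ ln(V₂/V₁) → W_a/(P₁V₁) = 1.169.
Path (b) isobaric: W = P₁(V₂ − V₁) → W_b/(P₁V₁) = 2.219.
W_a / W_b = 1.169 / 2.219 = 0.5268.

W_a / W_b ≈ 0.527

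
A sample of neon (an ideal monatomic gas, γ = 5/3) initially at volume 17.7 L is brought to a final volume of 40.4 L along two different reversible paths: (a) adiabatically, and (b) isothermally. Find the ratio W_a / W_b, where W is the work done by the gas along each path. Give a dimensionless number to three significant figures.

Path (a) adiabatic: W = P₁V₁(1 − (V₁/V₂)^(γ−1))/(γ−1) → W_a/(P₁V₁) = 0.6347.
Path (b) isothermal: W = P₁V₁ ln(V₂/V₁) → W_b/(P₁V₁) = 0.8253.
W_a / W_b = 0.6347 / 0.8253 = 0.7691.

W_a / W_b ≈ 0.769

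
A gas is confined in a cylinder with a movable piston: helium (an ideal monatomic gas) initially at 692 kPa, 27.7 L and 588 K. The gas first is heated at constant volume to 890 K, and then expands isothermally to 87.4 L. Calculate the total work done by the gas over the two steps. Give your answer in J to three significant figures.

Step 1 (isochoric): W = 0 (constant volume).
After step 1: P = 1047 kPa (V unchanged).
Step 2 (isothermal): W = P₁V₁ ln(V₂/V₁) = (29013) ln(87.4/27.7) = 33338 J.
W_total = 0 + 33338 = 33338 J.

W_total ≈ 33300 J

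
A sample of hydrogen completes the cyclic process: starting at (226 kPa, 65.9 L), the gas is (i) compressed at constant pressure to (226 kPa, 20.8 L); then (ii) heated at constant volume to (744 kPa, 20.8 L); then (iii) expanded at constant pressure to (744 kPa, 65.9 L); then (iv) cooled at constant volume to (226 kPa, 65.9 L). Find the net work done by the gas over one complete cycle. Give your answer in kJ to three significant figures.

W_net ≈ 23.4 kJ

Constant-volume legs do no work.
W(i) = (226)(20.8 − 65.9) = -10193 J; W(iii) = (744)(65.9 − 20.8) = 33554 J.
W_net = -10193 + 33554 = 23362 J (the clockwise enclosed area).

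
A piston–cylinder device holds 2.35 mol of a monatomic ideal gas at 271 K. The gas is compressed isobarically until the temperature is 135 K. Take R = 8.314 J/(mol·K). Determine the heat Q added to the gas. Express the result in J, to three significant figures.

Isobaric: W = nRΔT = (2.35)(8.314)(-136) = -2657 J.
ΔU = nCᵥΔT with Cᵥ = 3R/2: ΔU = (2.35)(12.47)(-136) = -3986 J.
Q = ΔU + W = -3986 − 2657 = -6643 J.

Q ≈ -6640 J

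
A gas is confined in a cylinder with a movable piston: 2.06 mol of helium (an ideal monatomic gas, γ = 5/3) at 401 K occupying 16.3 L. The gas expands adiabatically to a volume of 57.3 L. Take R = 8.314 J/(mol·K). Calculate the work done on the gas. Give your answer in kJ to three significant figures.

Adiabatic: TV^(γ−1) = const with γ = 5/3.
T₂ = T₁ (V₁/V₂)^(γ−1) = 401 × (16.3/57.3)^0.667 = 401 × 0.4325 = 173.4 K.
W_by = nCᵥ(T₁ − T₂) = (2.06)(12.47)(401 − 173.4) = 5846 J.
Work on gas = −W_by = -5846 J.

W ≈ -5.85 kJ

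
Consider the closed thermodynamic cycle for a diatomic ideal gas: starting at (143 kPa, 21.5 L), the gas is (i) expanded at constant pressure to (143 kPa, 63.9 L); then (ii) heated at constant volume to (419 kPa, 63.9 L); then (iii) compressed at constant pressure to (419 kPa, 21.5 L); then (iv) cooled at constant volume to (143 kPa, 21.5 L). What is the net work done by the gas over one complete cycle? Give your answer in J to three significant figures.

Constant-volume legs do no work.
W(i) = (143)(63.9 − 21.5) = 6063 J; W(iii) = (419)(21.5 − 63.9) = -17766 J.
W_net = 6063 − 17766 = -11702 J (the counter-clockwise enclosed area).

W_net ≈ -11700 J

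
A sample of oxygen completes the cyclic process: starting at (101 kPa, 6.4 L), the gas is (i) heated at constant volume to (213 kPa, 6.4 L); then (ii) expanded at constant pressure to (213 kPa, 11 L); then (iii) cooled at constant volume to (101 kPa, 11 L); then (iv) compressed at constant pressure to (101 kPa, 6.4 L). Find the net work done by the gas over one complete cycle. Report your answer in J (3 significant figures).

Constant-volume legs do no work.
W(ii) = (213)(11 − 6.4) = 979.8 J; W(iv) = (101)(6.4 − 11) = -464.6 J.
W_net = 979.8 − 464.6 = 515.2 J (the clockwise enclosed area).

W_net ≈ 515 J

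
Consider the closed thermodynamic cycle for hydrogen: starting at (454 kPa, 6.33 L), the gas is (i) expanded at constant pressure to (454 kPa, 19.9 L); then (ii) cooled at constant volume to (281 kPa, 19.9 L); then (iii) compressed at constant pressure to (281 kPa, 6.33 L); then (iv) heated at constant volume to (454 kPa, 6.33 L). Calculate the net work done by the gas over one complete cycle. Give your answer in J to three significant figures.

Constant-volume legs do no work.
W(i) = (454)(19.9 − 6.33) = 6161 J; W(iii) = (281)(6.33 − 19.9) = -3813 J.
W_net = 6161 − 3813 = 2348 J (the clockwise enclosed area).

W_net ≈ 2350 J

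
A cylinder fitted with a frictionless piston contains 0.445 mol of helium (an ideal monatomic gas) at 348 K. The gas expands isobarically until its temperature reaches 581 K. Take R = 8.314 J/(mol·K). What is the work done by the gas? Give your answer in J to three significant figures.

Isobaric: W = P ΔV = nR ΔT.
W = (0.445)(8.314)(581 − 348) = 862 J.

W ≈ 862 J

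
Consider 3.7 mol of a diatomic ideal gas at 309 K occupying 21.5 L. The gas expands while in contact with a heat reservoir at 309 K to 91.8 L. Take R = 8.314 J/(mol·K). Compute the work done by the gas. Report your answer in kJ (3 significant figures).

Isothermal: W = nRT ln(V₂/V₁).
W = (3.7)(8.314)(309) × ln(91.8/21.5)
  = 9505 × 1.452
W_by_gas = 13798 J.

W ≈ 13.8 kJ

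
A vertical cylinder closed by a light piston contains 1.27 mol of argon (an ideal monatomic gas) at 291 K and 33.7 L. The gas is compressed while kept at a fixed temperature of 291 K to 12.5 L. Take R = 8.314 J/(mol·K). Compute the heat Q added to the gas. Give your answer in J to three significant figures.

Q ≈ -3050 J

Isothermal ⇒ ΔU = 0, so Q = W = nRT ln(V₂/V₁).
Q = (1.27)(8.314)(291) ln(12.5/33.7) = 3073 × -0.9918 = -3047 J.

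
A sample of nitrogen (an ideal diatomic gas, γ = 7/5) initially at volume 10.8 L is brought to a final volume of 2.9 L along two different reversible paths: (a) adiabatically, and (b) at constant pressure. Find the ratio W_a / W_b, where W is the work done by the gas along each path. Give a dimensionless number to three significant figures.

Path (a) adiabatic: W = P₁V₁(1 − (V₁/V₂)^(γ−1))/(γ−1) → W_a/(P₁V₁) = -1.73.
Path (b) isobaric: W = P₁(V₂ − V₁) → W_b/(P₁V₁) = -0.7315.
W_a / W_b = -1.73 / -0.7315 = 2.365.

W_a / W_b ≈ 2.37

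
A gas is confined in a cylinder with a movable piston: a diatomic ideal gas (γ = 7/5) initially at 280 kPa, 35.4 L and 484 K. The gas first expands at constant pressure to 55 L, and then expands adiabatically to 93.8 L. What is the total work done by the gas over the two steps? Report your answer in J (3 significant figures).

Step 1 (isobaric): W = PΔV = (280 kPa)(55 − 35.4 L) = 5488 J.
After step 1: P = 280 kPa, V = 55 L, T = 752 K.
Step 2 (adiabatic): W = (P₁V₁ − P₂V₂)/(γ−1) = (15400 − 12439)/0.4 = 7403 J.
W_total = 5488 + 7403 = 12891 J.

W_total ≈ 12900 J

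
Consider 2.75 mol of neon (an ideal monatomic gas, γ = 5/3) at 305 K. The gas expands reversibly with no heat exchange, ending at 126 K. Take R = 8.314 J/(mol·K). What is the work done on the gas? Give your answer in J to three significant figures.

W ≈ -6140 J

Adiabatic ⇒ Q = 0, so W_by = −ΔU = nCᵥ(T₁ − T₂).
Cᵥ = 3R/2 = 12.47 J/(mol·K).
W = (2.75)(12.47)(305 − 126) = 6139 J.
Work on gas = −W_by = -6139 J.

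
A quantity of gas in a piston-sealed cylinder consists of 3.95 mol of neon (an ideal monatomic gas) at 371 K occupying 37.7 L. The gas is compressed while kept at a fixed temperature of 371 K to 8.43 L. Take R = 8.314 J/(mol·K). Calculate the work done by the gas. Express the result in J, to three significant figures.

W ≈ -18200 J

Isothermal: W = nRT ln(V₂/V₁).
W = (3.95)(8.314)(371) × ln(8.43/37.7)
  = 12184 × -1.498
W_by_gas = -18250 J.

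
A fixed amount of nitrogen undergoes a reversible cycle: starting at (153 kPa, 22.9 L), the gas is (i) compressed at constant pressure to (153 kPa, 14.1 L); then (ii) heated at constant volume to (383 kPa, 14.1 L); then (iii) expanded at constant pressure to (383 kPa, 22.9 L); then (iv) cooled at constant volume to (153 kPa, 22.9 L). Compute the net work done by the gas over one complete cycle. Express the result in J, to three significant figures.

Constant-volume legs do no work.
W(i) = (153)(14.1 − 22.9) = -1346 J; W(iii) = (383)(22.9 − 14.1) = 3370 J.
W_net = -1346 + 3370 = 2024 J (the clockwise enclosed area).

W_net ≈ 2020 J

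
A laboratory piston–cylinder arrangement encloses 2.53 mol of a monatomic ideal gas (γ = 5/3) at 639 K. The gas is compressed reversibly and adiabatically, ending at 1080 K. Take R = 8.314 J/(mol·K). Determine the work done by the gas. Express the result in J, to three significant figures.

W ≈ -13900 J

Adiabatic ⇒ Q = 0, so W_by = −ΔU = nCᵥ(T₁ − T₂).
Cᵥ = 3R/2 = 12.47 J/(mol·K).
W = (2.53)(12.47)(639 − 1080) = -13914 J.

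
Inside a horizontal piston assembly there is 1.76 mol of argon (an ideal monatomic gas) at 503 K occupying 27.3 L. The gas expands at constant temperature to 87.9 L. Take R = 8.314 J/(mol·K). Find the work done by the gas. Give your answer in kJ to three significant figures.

W ≈ 8.61 kJ

Isothermal: W = nRT ln(V₂/V₁).
W = (1.76)(8.314)(503) × ln(87.9/27.3)
  = 7360 × 1.169
W_by_gas = 8606 J.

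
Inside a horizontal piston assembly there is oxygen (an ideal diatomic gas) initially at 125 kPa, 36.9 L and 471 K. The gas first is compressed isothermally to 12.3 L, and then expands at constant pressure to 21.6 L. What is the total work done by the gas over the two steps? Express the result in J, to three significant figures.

Step 1 (isothermal): W = P₁V₁ ln(V₂/V₁) = (4612) ln(12.3/36.9) = -5067 J.
After step 1: P = 375 kPa, V = 12.3 L, T = 471 K.
Step 2 (isobaric): W = PΔV = (375 kPa)(21.6 − 12.3 L) = 3488 J.
W_total = -5067 + 3488 = -1580 J.

W_total ≈ -1580 J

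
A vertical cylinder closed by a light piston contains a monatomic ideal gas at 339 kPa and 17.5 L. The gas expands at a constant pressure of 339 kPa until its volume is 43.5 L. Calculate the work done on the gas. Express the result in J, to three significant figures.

Isobaric: W = P ΔV.
W = (339 kPa)(43.5 − 17.5 L) = (339)(26) = 8814 J.
Work on gas = −W_by = -8814 J.

W ≈ -8810 J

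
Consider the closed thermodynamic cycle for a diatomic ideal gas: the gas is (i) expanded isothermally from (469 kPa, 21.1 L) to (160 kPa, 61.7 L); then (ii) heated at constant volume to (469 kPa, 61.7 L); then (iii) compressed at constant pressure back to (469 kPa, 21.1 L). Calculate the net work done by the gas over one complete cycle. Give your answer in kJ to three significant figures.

W_net ≈ -8.42 kJ

Leg (i): W = PᵢVᵢ ln(V_f/Vᵢ) = (9896) ln(61.7/21.1) = 10618 J.
Leg (ii): W = 0.
Leg (iii): W = PΔV = (469)(21.1 − 61.7) = -19041 J.
W_net = 10618 − 19041 = -8423 J.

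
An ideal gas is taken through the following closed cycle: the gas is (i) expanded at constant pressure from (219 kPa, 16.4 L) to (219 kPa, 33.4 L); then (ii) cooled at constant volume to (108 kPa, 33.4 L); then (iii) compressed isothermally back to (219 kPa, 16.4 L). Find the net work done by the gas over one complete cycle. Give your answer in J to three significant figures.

W_net ≈ 1160 J

Leg (i): W = PΔV = (219)(33.4 − 16.4) = 3723 J.
Leg (ii): W = 0.
Leg (iii): W = PᵢVᵢ ln(V_f/Vᵢ) = (3607) ln(16.4/33.4) = -2566 J.
W_net = 3723 − 2566 = 1157 J.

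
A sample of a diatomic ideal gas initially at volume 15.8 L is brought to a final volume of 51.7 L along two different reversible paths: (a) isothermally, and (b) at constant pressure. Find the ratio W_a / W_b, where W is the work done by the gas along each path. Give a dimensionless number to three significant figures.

W_a / W_b ≈ 0.522

Path (a) isothermal: W = P₁V₁ ln(V₂/V₁) → W_a/(P₁V₁) = 1.185.
Path (b) isobaric: W = P₁(V₂ − V₁) → W_b/(P₁V₁) = 2.272.
W_a / W_b = 1.185 / 2.272 = 0.5217.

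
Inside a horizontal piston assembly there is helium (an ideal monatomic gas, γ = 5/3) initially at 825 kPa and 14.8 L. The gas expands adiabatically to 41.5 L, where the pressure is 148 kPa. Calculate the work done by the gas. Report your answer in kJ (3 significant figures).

Adiabatic: W = (P₁V₁ − P₂V₂)/(γ − 1) with γ = 5/3.
P₁V₁ = 12210 J, P₂V₂ = 6142 J.
W = (12210 − 6142) / 0.6667 = 9102 J.

W ≈ 9.10 kJ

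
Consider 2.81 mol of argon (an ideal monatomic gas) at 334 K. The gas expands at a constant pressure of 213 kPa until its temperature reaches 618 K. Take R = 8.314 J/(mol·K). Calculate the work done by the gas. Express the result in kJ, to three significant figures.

Isobaric: W = P ΔV = nR ΔT.
W = (2.81)(8.314)(618 − 334) = 6635 J.

W ≈ 6.63 kJ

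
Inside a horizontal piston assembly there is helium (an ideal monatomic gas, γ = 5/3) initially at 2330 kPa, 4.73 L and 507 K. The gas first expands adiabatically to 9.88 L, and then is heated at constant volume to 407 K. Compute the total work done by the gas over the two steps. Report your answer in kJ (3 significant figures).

Step 1 (adiabatic): W = (P₁V₁ − P₂V₂)/(γ−1) = (11021 − 6745)/0.667 = 6415 J.
Step 2 (isochoric): W = 0 (constant volume).
W_total = 6415 + 0 = 6415 J.

W_total ≈ 6.41 kJ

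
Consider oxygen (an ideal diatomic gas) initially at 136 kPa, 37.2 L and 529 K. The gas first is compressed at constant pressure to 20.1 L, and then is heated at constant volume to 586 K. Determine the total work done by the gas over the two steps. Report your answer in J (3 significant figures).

Step 1 (isobaric): W = PΔV = (136 kPa)(20.1 − 37.2 L) = -2326 J.
Step 2 (isochoric): W = 0 (constant volume).
W_total = -2326 + 0 = -2326 J.

W_total ≈ -2330 J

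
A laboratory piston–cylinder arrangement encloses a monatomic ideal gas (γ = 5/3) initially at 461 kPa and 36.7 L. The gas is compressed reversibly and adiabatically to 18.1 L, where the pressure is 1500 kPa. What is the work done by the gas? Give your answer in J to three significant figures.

W ≈ -15300 J

Adiabatic: W = (P₁V₁ − P₂V₂)/(γ − 1) with γ = 5/3.
P₁V₁ = 16919 J, P₂V₂ = 27150 J.
W = (16919 − 27150) / 0.6667 = -15347 J.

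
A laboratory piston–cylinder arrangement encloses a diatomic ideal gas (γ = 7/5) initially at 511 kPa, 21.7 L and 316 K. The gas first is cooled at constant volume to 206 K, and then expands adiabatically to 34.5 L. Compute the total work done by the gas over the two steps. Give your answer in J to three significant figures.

W_total ≈ 3060 J

Step 1 (isochoric): W = 0 (constant volume).
After step 1: P = 333.1 kPa (V unchanged).
Step 2 (adiabatic): W = (P₁V₁ − P₂V₂)/(γ−1) = (7229 − 6005)/0.4 = 3059 J.
W_total = 0 + 3059 = 3059 J.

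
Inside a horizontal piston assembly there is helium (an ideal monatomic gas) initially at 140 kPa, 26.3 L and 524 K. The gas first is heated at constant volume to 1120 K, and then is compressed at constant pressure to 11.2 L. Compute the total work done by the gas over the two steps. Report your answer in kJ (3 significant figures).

W_total ≈ -4.52 kJ

Step 1 (isochoric): W = 0 (constant volume).
After step 1: P = 299.2 kPa (V unchanged).
Step 2 (isobaric): W = PΔV = (299.2 kPa)(11.2 − 26.3 L) = -4518 J.
W_total = 0 − 4518 = -4518 J.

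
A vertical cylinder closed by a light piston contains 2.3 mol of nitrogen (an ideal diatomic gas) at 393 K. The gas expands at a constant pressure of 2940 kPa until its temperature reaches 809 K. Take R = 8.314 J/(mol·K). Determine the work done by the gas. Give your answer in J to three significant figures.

W ≈ 7950 J

Isobaric: W = P ΔV = nR ΔT.
W = (2.3)(8.314)(809 − 393) = 7955 J.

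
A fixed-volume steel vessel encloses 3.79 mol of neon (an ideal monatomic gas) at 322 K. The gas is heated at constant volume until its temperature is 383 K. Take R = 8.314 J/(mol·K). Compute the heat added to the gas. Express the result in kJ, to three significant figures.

Constant volume ⇒ W = 0, so Q = ΔU = nCᵥΔT with Cᵥ = 3R/2 = 12.47 J/(mol·K).
ΔU = (3.79)(12.47)(383 − 322) = 2883 J.

Q ≈ 2.88 kJ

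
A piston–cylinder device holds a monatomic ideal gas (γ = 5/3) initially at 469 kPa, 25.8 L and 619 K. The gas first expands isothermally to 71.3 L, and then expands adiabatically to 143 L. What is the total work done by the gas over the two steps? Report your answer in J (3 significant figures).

W_total ≈ 19000 J

Step 1 (isothermal): W = P₁V₁ ln(V₂/V₁) = (12100) ln(71.3/25.8) = 12300 J.
After step 1: P = 169.7 kPa, V = 71.3 L, T = 619 K.
Step 2 (adiabatic): W = (P₁V₁ − P₂V₂)/(γ−1) = (12100 − 7608)/0.667 = 6738 J.
W_total = 12300 + 6738 = 19038 J.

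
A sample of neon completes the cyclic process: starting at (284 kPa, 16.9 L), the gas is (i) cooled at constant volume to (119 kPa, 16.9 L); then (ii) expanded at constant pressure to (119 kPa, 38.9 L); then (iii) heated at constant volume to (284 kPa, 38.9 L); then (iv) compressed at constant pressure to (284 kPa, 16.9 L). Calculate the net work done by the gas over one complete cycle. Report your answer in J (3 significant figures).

Constant-volume legs do no work.
W(ii) = (119)(38.9 − 16.9) = 2618 J; W(iv) = (284)(16.9 − 38.9) = -6248 J.
W_net = 2618 − 6248 = -3630 J (the counter-clockwise enclosed area).

W_net ≈ -3630 J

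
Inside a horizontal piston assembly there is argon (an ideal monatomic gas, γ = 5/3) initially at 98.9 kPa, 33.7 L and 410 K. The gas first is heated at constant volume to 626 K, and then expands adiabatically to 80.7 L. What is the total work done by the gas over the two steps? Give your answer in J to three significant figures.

Step 1 (isochoric): W = 0 (constant volume).
After step 1: P = 151 kPa (V unchanged).
Step 2 (adiabatic): W = (P₁V₁ − P₂V₂)/(γ−1) = (5089 − 2843)/0.667 = 3369 J.
W_total = 0 + 3369 = 3369 J.

W_total ≈ 3370 J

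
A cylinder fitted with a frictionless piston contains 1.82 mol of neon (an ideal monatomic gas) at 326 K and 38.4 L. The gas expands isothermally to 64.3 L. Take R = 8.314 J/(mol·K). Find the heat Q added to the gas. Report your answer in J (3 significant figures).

Q ≈ 2540 J

Isothermal ⇒ ΔU = 0, so Q = W = nRT ln(V₂/V₁).
Q = (1.82)(8.314)(326) ln(64.3/38.4) = 4933 × 0.5155 = 2543 J.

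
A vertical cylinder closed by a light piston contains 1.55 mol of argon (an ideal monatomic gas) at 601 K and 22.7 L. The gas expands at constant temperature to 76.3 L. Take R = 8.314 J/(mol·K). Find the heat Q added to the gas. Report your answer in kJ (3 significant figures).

Q ≈ 9.39 kJ

Isothermal ⇒ ΔU = 0, so Q = W = nRT ln(V₂/V₁).
Q = (1.55)(8.314)(601) ln(76.3/22.7) = 7745 × 1.212 = 9389 J.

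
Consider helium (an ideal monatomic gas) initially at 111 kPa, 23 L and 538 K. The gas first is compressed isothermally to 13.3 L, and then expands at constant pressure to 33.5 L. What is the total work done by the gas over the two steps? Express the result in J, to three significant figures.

W_total ≈ 2480 J

Step 1 (isothermal): W = P₁V₁ ln(V₂/V₁) = (2553) ln(13.3/23) = -1398 J.
After step 1: P = 192 kPa, V = 13.3 L, T = 538 K.
Step 2 (isobaric): W = PΔV = (192 kPa)(33.5 − 13.3 L) = 3877 J.
W_total = -1398 + 3877 = 2479 J.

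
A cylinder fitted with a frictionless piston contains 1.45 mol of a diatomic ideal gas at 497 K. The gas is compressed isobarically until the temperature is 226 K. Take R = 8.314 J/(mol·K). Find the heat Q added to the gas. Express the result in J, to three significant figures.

Isobaric: W = nRΔT = (1.45)(8.314)(-271) = -3267 J.
ΔU = nCᵥΔT with Cᵥ = 5R/2: ΔU = (1.45)(20.79)(-271) = -8167 J.
Q = ΔU + W = -8167 − 3267 = -11434 J.

Q ≈ -11400 J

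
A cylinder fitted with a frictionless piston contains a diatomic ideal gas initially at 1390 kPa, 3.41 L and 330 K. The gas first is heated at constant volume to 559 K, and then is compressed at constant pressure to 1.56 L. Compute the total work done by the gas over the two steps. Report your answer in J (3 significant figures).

W_total ≈ -4360 J

Step 1 (isochoric): W = 0 (constant volume).
After step 1: P = 2355 kPa (V unchanged).
Step 2 (isobaric): W = PΔV = (2355 kPa)(1.56 − 3.41 L) = -4356 J.
W_total = 0 − 4356 = -4356 J.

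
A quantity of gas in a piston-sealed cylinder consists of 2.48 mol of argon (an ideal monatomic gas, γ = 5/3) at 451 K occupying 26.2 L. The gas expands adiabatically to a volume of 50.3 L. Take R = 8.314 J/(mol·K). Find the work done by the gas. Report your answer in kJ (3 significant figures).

Adiabatic: TV^(γ−1) = const with γ = 5/3.
T₂ = T₁ (V₁/V₂)^(γ−1) = 451 × (26.2/50.3)^0.667 = 451 × 0.6474 = 292 K.
W_by = nCᵥ(T₁ − T₂) = (2.48)(12.47)(451 − 292) = 4919 J.

W ≈ 4.92 kJ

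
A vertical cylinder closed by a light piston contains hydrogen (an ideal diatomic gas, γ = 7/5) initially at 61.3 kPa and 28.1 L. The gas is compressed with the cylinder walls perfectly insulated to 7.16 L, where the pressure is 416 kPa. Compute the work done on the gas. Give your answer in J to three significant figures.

W ≈ 3140 J

Adiabatic: W = (P₁V₁ − P₂V₂)/(γ − 1) with γ = 7/5.
P₁V₁ = 1723 J, P₂V₂ = 2979 J.
W = (1723 − 2979) / 0.4 = -3140 J.
Work on gas = −W_by = 3140 J.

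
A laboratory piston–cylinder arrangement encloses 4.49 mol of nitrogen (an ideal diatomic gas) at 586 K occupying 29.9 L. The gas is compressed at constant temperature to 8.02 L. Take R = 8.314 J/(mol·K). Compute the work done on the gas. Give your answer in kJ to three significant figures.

Isothermal: W = nRT ln(V₂/V₁).
W = (4.49)(8.314)(586) × ln(8.02/29.9)
  = 21875 × -1.316
W_by_gas = -28786 J; work on gas = −W_by = 28786 J.

W ≈ 28.8 kJ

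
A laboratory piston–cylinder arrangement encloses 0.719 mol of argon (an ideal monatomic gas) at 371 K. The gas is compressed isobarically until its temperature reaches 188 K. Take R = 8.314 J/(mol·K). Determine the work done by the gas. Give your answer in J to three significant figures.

Isobaric: W = P ΔV = nR ΔT.
W = (0.719)(8.314)(188 − 371) = -1094 J.

W ≈ -1090 J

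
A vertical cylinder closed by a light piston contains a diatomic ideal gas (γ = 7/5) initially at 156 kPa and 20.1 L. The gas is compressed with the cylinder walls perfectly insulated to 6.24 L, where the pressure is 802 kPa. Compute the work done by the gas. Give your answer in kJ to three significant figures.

Adiabatic: W = (P₁V₁ − P₂V₂)/(γ − 1) with γ = 7/5.
P₁V₁ = 3136 J, P₂V₂ = 5004 J.
W = (3136 − 5004) / 0.4 = -4672 J.

W ≈ -4.67 kJ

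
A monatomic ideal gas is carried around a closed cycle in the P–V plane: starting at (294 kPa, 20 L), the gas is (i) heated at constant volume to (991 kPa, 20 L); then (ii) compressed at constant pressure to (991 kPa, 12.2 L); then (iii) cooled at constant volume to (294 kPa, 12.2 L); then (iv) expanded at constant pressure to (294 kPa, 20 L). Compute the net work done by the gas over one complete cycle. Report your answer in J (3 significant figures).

Constant-volume legs do no work.
W(ii) = (991)(12.2 − 20) = -7730 J; W(iv) = (294)(20 − 12.2) = 2293 J.
W_net = -7730 + 2293 = -5437 J (the counter-clockwise enclosed area).

W_net ≈ -5440 J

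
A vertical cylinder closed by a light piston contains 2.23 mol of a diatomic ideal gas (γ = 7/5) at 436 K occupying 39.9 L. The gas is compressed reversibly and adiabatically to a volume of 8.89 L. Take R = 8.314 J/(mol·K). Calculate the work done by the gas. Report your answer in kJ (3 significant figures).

Adiabatic: TV^(γ−1) = const with γ = 7/5.
T₂ = T₁ (V₁/V₂)^(γ−1) = 436 × (39.9/8.89)^0.4 = 436 × 1.823 = 794.9 K.
W_by = nCᵥ(T₁ − T₂) = (2.23)(20.79)(436 − 794.9) = -16635 J.

W ≈ -16.6 kJ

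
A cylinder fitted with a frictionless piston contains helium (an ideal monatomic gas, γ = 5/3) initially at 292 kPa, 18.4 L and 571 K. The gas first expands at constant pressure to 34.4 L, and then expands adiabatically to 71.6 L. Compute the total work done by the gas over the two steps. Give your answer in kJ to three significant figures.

W_total ≈ 10.5 kJ

Step 1 (isobaric): W = PΔV = (292 kPa)(34.4 − 18.4 L) = 4672 J.
After step 1: P = 292 kPa, V = 34.4 L, T = 1068 K.
Step 2 (adiabatic): W = (P₁V₁ − P₂V₂)/(γ−1) = (10045 − 6162)/0.667 = 5825 J.
W_total = 4672 + 5825 = 10497 J.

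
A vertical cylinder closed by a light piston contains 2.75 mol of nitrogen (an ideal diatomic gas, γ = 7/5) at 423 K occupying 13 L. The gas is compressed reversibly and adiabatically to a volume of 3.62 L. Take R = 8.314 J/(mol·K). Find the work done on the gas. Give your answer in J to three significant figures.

Adiabatic: TV^(γ−1) = const with γ = 7/5.
T₂ = T₁ (V₁/V₂)^(γ−1) = 423 × (13/3.62)^0.4 = 423 × 1.668 = 705.4 K.
W_by = nCᵥ(T₁ − T₂) = (2.75)(20.79)(423 − 705.4) = -16142 J.
Work on gas = −W_by = 16142 J.

W ≈ 16100 J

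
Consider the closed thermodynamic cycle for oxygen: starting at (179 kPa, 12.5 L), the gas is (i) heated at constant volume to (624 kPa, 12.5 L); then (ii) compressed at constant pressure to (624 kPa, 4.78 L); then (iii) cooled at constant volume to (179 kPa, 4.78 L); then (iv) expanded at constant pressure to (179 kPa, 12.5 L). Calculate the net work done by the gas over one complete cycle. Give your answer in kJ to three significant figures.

W_net ≈ -3.44 kJ

Constant-volume legs do no work.
W(ii) = (624)(4.78 − 12.5) = -4817 J; W(iv) = (179)(12.5 − 4.78) = 1382 J.
W_net = -4817 + 1382 = -3435 J (the counter-clockwise enclosed area).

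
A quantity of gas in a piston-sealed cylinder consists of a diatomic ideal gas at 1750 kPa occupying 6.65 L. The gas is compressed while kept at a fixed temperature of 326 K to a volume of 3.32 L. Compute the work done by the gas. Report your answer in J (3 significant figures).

W ≈ -8080 J

Isothermal: W = nRT ln(V₂/V₁) = P₁V₁ ln(V₂/V₁).
P₁V₁ = (1750 kPa)(6.65 L) = 11638 J.
W = 11638 × ln(3.32/6.65) = 11638 × -0.6947
W_by_gas = -8084 J.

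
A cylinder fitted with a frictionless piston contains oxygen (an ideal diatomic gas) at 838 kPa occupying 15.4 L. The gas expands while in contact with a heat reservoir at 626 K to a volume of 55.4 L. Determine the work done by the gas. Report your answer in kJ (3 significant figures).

Isothermal: W = nRT ln(V₂/V₁) = P₁V₁ ln(V₂/V₁).
P₁V₁ = (838 kPa)(15.4 L) = 12905 J.
W = 12905 × ln(55.4/15.4) = 12905 × 1.28
W_by_gas = 16521 J.

W ≈ 16.5 kJ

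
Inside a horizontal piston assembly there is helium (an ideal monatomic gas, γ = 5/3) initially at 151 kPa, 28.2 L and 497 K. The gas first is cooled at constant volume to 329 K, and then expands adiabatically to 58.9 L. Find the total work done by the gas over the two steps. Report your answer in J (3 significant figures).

W_total ≈ 1640 J

Step 1 (isochoric): W = 0 (constant volume).
After step 1: P = 99.96 kPa (V unchanged).
Step 2 (adiabatic): W = (P₁V₁ − P₂V₂)/(γ−1) = (2819 − 1725)/0.667 = 1641 J.
W_total = 0 + 1641 = 1641 J.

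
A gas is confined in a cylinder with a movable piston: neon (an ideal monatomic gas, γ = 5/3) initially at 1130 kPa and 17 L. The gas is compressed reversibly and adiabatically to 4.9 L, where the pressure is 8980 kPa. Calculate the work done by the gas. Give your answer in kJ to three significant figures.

Adiabatic: W = (P₁V₁ − P₂V₂)/(γ − 1) with γ = 5/3.
P₁V₁ = 19210 J, P₂V₂ = 44002 J.
W = (19210 − 44002) / 0.6667 = -37188 J.

W ≈ -37.2 kJ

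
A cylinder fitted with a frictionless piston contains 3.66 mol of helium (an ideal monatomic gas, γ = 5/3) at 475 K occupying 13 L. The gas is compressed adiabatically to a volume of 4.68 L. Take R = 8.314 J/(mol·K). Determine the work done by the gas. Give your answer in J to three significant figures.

Adiabatic: TV^(γ−1) = const with γ = 5/3.
T₂ = T₁ (V₁/V₂)^(γ−1) = 475 × (13/4.68)^0.667 = 475 × 1.976 = 938.6 K.
W_by = nCᵥ(T₁ − T₂) = (3.66)(12.47)(475 − 938.6) = -21162 J.

W ≈ -21200 J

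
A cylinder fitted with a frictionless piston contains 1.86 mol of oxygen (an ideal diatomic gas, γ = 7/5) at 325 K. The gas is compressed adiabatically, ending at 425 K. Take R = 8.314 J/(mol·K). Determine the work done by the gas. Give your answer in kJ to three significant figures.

Adiabatic ⇒ Q = 0, so W_by = −ΔU = nCᵥ(T₁ − T₂).
Cᵥ = 5R/2 = 20.79 J/(mol·K).
W = (1.86)(20.79)(325 − 425) = -3866 J.

W ≈ -3.87 kJ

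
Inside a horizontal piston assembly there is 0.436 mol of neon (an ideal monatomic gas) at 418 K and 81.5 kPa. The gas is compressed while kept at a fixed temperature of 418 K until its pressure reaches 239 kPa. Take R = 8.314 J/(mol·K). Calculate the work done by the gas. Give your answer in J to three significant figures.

Isothermal process: W = nRT ln(V₂/V₁) = nRT ln(P₁/P₂).
W = (0.436)(8.314)(418) × ln(81.5/239)
  = 1515 × ln(0.341) = 1515 × -1.076
W_by_gas = -1630 J.

W ≈ -1630 J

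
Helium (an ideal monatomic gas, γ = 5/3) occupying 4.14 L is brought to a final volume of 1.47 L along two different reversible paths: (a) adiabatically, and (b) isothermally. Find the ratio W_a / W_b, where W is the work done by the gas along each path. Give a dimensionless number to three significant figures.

Path (a) adiabatic: W = P₁V₁(1 − (V₁/V₂)^(γ−1))/(γ−1) → W_a/(P₁V₁) = -1.491.
Path (b) isothermal: W = P₁V₁ ln(V₂/V₁) → W_b/(P₁V₁) = -1.035.
W_a / W_b = -1.491 / -1.035 = 1.44.

W_a / W_b ≈ 1.44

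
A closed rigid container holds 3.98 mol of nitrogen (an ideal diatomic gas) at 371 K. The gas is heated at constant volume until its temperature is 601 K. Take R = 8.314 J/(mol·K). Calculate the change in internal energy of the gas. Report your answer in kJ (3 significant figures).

Constant volume ⇒ W = 0, so Q = ΔU = nCᵥΔT with Cᵥ = 5R/2 = 20.79 J/(mol·K).
ΔU = (3.98)(20.79)(601 − 371) = 19027 J.

ΔU ≈ 19.0 kJ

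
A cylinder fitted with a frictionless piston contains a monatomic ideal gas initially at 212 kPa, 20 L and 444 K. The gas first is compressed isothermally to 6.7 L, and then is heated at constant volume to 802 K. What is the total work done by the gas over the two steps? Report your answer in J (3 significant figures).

W_total ≈ -4640 J

Step 1 (isothermal): W = P₁V₁ ln(V₂/V₁) = (4240) ln(6.7/20) = -4637 J.
Step 2 (isochoric): W = 0 (constant volume).
W_total = -4637 + 0 = -4637 J.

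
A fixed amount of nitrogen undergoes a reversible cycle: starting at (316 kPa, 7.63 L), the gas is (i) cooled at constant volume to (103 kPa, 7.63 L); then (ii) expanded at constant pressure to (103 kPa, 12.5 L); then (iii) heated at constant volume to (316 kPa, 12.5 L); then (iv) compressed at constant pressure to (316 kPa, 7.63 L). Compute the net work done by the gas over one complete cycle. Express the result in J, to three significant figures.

Constant-volume legs do no work.
W(ii) = (103)(12.5 − 7.63) = 501.6 J; W(iv) = (316)(7.63 − 12.5) = -1539 J.
W_net = 501.6 − 1539 = -1037 J (the counter-clockwise enclosed area).

W_net ≈ -1040 J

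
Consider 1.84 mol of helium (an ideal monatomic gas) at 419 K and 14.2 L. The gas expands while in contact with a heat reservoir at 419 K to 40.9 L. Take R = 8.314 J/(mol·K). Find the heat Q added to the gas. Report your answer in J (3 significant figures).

Q ≈ 6780 J

Isothermal ⇒ ΔU = 0, so Q = W = nRT ln(V₂/V₁).
Q = (1.84)(8.314)(419) ln(40.9/14.2) = 6410 × 1.058 = 6781 J.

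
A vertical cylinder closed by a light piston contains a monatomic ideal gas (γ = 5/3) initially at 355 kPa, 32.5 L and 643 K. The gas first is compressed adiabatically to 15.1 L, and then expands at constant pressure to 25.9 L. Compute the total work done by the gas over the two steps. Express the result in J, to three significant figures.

Step 1 (adiabatic): W = (P₁V₁ − P₂V₂)/(γ−1) = (11538 − 19233)/0.667 = -11543 J.
After step 1: P = 1274 kPa, V = 15.1 L, T = 1072 K.
Step 2 (isobaric): W = PΔV = (1274 kPa)(25.9 − 15.1 L) = 13756 J.
W_total = -11543 + 13756 = 2213 J.

W_total ≈ 2210 J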